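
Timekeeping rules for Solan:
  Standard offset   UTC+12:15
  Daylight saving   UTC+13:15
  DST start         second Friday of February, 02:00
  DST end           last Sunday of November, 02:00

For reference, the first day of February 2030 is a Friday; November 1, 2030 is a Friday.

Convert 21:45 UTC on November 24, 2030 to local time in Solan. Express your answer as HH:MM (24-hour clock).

10:00

1 February 2030 is a Friday, so the first Friday is February 1 and the second is February 8.
1 November 2030 is a Friday, so Sundays fall on 3, 10, 17, 24; the last is November 24.
At the standard offset (UTC+12:15), 21:45 UTC + 12h15m = 10:00 Solan standard time (rolling into the next day, 25 November 2030).
The standard-time date in Solan, November 25, 2030, is outside the daylight-saving period (8 February – 24 November), so Solan is on standard time, UTC+12:15.
21:45 UTC + 12h15m = 10:00 local (rolling into the next day, 25 November 2030).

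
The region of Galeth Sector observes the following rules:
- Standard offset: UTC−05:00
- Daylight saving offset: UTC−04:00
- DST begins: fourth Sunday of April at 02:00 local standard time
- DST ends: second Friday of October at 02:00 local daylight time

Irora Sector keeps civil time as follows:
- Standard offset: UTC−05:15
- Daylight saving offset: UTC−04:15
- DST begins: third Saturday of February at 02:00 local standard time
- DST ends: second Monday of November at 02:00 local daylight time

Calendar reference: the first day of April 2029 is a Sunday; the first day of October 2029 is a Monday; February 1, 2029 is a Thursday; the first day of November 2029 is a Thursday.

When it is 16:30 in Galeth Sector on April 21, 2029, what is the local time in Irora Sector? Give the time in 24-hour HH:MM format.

1 April 2029 is a Sunday, so the first Sunday is April 1 and the fourth is April 22.
1 October 2029 is a Monday, so the first Friday is October 5 and the second is October 12.
Daylight saving runs 22 April – 12 October; April 21, 2029 is outside that window, so Galeth Sector is on standard time at UTC−05:00.
16:30 Galeth Sector + 5h = 21:30 UTC.
1 February 2029 is a Thursday, so the first Saturday is February 3 and the third is February 17.
1 November 2029 is a Thursday, so the first Monday is November 5 and the second is November 12.
At the standard offset (UTC−05:15), 21:30 UTC − 5h15m = 16:15 Irora Sector standard time.
The standard-time date in Irora Sector, April 21, 2029, falls between 17 February and 12 November, so daylight saving is in effect and Irora Sector is at UTC−04:15.
21:30 UTC − 4h15m = 17:15 Irora Sector.

17:15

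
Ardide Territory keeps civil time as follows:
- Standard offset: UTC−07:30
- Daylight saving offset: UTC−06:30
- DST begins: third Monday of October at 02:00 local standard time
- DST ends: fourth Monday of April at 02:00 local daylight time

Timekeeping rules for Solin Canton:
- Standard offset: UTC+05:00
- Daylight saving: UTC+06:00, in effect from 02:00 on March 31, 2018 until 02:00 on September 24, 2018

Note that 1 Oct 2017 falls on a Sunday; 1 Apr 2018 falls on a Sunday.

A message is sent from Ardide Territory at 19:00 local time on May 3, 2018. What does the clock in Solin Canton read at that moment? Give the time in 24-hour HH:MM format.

1 October 2017 is a Sunday, so the first Monday is October 2 and the third is October 16.
1 April 2018 is a Sunday, so the first Monday is April 2 and the fourth is April 23.
Daylight saving runs 16 October 2017 – 23 April 2018; May 3, 2018 is outside that window, so Ardide Territory is on standard time at UTC−07:30.
19:00 Ardide Territory + 7h30m = 02:30 UTC (rolling into the next day, 4 May 2018).
At the standard offset (UTC+05:00), 02:30 UTC + 5h = 07:30 Solin Canton standard time.
Daylight saving runs 31 March – 24 September; the standard-time date in Solin Canton, May 4, 2018, is inside that window, so Solin Canton is at UTC+06:00.
02:30 UTC + 6h = 08:30 Solin Canton.

08:30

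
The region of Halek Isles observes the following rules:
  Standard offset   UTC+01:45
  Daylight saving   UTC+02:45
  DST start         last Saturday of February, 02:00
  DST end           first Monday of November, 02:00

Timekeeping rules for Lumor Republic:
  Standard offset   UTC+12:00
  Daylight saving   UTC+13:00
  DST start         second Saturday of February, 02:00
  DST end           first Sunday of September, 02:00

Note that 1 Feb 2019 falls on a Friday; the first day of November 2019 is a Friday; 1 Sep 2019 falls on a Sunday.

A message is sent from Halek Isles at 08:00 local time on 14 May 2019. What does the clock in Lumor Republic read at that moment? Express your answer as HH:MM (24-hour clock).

1 February 2019 is a Friday, so Saturdays fall on 2, 9, 16, 23; the last is February 23.
1 November 2019 is a Friday, so the first Monday is November 4.
14 May 2019 falls between 23 February and 4 November, so daylight saving is in effect and Halek Isles is at UTC+02:45.
08:00 Halek Isles − 2h45m = 05:15 UTC.
1 February 2019 is a Friday, so the first Saturday is February 2 and the second is February 9.
1 September 2019 is a Sunday, so the first Sunday is September 1.
At the standard offset (UTC+12:00), 05:15 UTC + 12h = 17:15 Lumor Republic standard time.
The standard-time date in Lumor Republic, 14 May 2019, lies within the daylight-saving period (9 February – 1 September), so Lumor Republic is on daylight time, UTC+13:00.
05:15 UTC + 13h = 18:15 Lumor Republic.

18:15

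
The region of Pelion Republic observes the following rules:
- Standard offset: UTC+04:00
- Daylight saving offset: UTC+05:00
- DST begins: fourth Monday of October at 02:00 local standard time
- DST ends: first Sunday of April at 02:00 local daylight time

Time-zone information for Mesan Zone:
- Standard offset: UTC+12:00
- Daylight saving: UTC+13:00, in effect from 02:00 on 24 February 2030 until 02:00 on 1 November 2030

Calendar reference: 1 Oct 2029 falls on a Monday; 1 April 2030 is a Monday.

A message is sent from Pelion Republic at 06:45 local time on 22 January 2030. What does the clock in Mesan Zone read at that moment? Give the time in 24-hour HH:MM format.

13:45

1 October 2029 is a Monday, so the first Monday is October 1 and the fourth is October 22.
1 April 2030 is a Monday, so the first Sunday is April 7.
22 January 2030 falls between 22 October 2029 and 7 April 2030, so daylight saving is in effect and Pelion Republic is at UTC+05:00.
06:45 Pelion Republic − 5h = 01:45 UTC.
At the standard offset (UTC+12:00), 01:45 UTC + 12h = 13:45 Mesan Zone standard time.
The standard-time date in Mesan Zone, 22 January 2030, is outside the daylight-saving period (24 February – 1 November), so Mesan Zone is on standard time, UTC+12:00.
01:45 UTC + 12h = 13:45 Mesan Zone.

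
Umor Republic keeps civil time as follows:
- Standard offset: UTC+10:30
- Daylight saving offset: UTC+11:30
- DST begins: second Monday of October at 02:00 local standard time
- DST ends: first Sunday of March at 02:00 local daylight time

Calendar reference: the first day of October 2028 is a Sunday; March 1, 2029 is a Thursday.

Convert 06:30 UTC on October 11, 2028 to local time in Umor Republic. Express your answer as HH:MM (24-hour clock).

18:00

1 October 2028 is a Sunday, so the first Monday is October 2 and the second is October 9.
1 March 2029 is a Thursday, so the first Sunday is March 4.
At the standard offset (UTC+10:30), 06:30 UTC + 10h30m = 17:00 Umor Republic standard time.
The standard-time date in Umor Republic, October 11, 2028, falls between 9 October 2028 and 4 March 2029, so daylight saving is in effect and Umor Republic is at UTC+11:30.
06:30 UTC + 11h30m = 18:00 local.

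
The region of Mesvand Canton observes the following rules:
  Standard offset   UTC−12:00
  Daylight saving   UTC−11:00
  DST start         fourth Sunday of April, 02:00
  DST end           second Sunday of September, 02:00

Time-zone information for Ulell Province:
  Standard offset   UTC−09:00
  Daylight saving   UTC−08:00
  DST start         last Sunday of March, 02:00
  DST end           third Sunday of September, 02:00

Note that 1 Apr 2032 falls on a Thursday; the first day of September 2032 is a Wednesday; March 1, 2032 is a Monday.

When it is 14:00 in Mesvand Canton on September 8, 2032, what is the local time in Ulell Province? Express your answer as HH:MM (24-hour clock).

1 April 2032 is a Thursday, so the first Sunday is April 4 and the fourth is April 25.
1 September 2032 is a Wednesday, so the first Sunday is September 5 and the second is September 12.
September 8, 2032 falls between 25 April and 12 September, so daylight saving is in effect and Mesvand Canton is at UTC−11:00.
14:00 Mesvand Canton + 11h = 01:00 UTC (rolling into the next day, 9 September 2032).
1 March 2032 is a Monday, so Sundays fall on 7, 14, 21, 28; the last is March 28.
1 September 2032 is a Wednesday, so the first Sunday is September 5 and the third is September 19.
At the standard offset (UTC−09:00), 01:00 UTC − 9h = 16:00 Ulell Province standard time (rolling into the previous day, 8 September 2032).
Daylight saving runs 28 March – 19 September; the standard-time date in Ulell Province, September 8, 2032, is inside that window, so Ulell Province is at UTC−08:00.
01:00 UTC − 8h = 17:00 Ulell Province (rolling into the previous day, 8 September 2032).

17:00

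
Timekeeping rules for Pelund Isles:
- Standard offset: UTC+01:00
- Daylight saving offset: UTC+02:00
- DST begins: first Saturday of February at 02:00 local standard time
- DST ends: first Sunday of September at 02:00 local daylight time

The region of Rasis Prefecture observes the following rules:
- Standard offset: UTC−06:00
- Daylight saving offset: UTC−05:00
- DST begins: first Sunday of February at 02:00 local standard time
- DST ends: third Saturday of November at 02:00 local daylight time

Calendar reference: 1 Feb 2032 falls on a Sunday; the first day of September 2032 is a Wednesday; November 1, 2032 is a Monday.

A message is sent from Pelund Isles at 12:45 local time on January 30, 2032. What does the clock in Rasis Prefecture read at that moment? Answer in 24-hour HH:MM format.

1 February 2032 is a Sunday, so the first Saturday is February 7.
1 September 2032 is a Wednesday, so the first Sunday is September 5.
Daylight saving runs 7 February – 5 September; January 30, 2032 is outside that window, so Pelund Isles is on standard time at UTC+01:00.
12:45 Pelund Isles − 1h = 11:45 UTC.
1 February 2032 is a Sunday, so the first Sunday is February 1.
1 November 2032 is a Monday, so the first Saturday is November 6 and the third is November 20.
At the standard offset (UTC−06:00), 11:45 UTC − 6h = 05:45 Rasis Prefecture standard time.
The standard-time date in Rasis Prefecture, January 30, 2032, is outside the daylight-saving period (1 February – 20 November), so Rasis Prefecture is on standard time, UTC−06:00.
11:45 UTC − 6h = 05:45 Rasis Prefecture.

05:45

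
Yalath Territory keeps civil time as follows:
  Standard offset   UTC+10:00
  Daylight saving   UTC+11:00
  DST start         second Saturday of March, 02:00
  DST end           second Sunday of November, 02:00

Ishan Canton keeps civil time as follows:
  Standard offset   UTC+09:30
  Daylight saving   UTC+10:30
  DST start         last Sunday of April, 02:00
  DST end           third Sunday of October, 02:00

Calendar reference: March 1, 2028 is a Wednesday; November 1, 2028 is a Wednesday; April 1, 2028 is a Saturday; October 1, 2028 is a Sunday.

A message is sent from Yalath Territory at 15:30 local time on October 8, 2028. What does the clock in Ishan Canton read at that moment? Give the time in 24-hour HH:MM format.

1 March 2028 is a Wednesday, so the first Saturday is March 4 and the second is March 11.
1 November 2028 is a Wednesday, so the first Sunday is November 5 and the second is November 12.
October 8, 2028 lies within the daylight-saving period (11 March – 12 November), so Yalath Territory is on daylight time, UTC+11:00.
15:30 Yalath Territory − 11h = 04:30 UTC.
1 April 2028 is a Saturday, so Sundays fall on 2, 9, 16, 23, 30; the last is April 30.
1 October 2028 is a Sunday, so the first Sunday is October 1 and the third is October 15.
At the standard offset (UTC+09:30), 04:30 UTC + 9h30m = 14:00 Ishan Canton standard time.
Daylight saving runs 30 April – 15 October; the standard-time date in Ishan Canton, October 8, 2028, is inside that window, so Ishan Canton is at UTC+10:30.
04:30 UTC + 10h30m = 15:00 Ishan Canton.

15:00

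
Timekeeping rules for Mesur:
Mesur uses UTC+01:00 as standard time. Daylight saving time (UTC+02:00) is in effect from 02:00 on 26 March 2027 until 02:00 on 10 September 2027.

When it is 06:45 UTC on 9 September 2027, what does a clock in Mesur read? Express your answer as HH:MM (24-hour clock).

At the standard offset (UTC+01:00), 06:45 UTC + 1h = 07:45 Mesur standard time.
The standard-time date in Mesur, 9 September 2027, falls between 26 March and 10 September, so daylight saving is in effect and Mesur is at UTC+02:00.
06:45 UTC + 2h = 08:45 local.

08:45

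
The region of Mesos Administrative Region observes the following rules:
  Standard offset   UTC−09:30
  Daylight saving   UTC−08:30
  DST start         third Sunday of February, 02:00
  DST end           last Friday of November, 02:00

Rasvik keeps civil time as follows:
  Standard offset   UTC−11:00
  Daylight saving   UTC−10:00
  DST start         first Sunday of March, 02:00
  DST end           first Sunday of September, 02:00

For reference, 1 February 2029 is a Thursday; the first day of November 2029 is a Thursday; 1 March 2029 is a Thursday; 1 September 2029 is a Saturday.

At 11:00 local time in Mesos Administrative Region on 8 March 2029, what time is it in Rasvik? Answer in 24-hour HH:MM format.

09:30

1 February 2029 is a Thursday, so the first Sunday is February 4 and the third is February 18.
1 November 2029 is a Thursday, so Fridays fall on 2, 9, 16, 23, 30; the last is November 30.
Daylight saving runs 18 February – 30 November; 8 March 2029 is inside that window, so Mesos Administrative Region is at UTC−08:30.
11:00 Mesos Administrative Region + 8h30m = 19:30 UTC.
1 March 2029 is a Thursday, so the first Sunday is March 4.
1 September 2029 is a Saturday, so the first Sunday is September 2.
At the standard offset (UTC−11:00), 19:30 UTC − 11h = 08:30 Rasvik standard time.
The standard-time date in Rasvik, 8 March 2029, lies within the daylight-saving period (4 March – 2 September), so Rasvik is on daylight time, UTC−10:00.
19:30 UTC − 10h = 09:30 Rasvik.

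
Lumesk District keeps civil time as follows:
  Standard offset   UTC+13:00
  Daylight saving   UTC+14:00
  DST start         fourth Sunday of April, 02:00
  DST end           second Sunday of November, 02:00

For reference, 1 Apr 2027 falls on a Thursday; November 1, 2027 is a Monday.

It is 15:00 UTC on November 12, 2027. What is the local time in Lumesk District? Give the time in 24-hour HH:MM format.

1 April 2027 is a Thursday, so the first Sunday is April 4 and the fourth is April 25.
1 November 2027 is a Monday, so the first Sunday is November 7 and the second is November 14.
At the standard offset (UTC+13:00), 15:00 UTC + 13h = 04:00 Lumesk District standard time (rolling into the next day, 13 November 2027).
The standard-time date in Lumesk District, November 13, 2027, falls between 25 April and 14 November, so daylight saving is in effect and Lumesk District is at UTC+14:00.
15:00 UTC + 14h = 05:00 local (rolling into the next day, 13 November 2027).

05:00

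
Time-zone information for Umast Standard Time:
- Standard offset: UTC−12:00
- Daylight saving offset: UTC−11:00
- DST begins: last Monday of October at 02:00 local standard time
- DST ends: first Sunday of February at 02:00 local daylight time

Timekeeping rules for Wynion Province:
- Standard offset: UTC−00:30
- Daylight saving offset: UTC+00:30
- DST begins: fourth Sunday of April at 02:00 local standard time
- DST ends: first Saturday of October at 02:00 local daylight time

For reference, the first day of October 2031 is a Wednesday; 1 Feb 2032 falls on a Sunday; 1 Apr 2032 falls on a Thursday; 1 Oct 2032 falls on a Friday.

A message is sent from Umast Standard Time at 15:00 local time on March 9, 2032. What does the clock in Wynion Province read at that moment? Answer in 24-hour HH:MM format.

1 October 2031 is a Wednesday, so Mondays fall on 6, 13, 20, 27; the last is October 27.
1 February 2032 is a Sunday, so the first Sunday is February 1.
March 9, 2032 is outside the daylight-saving period (27 October 2031 – 1 February 2032), so Umast Standard Time is on standard time, UTC−12:00.
15:00 Umast Standard Time + 12h = 03:00 UTC (rolling into the next day, 10 March 2032).
1 April 2032 is a Thursday, so the first Sunday is April 4 and the fourth is April 25.
1 October 2032 is a Friday, so the first Saturday is October 2.
At the standard offset (UTC−00:30), 03:00 UTC − 0h30m = 02:30 Wynion Province standard time.
Daylight saving runs 25 April – 2 October; the standard-time date in Wynion Province, March 10, 2032, is outside that window, so Wynion Province is on standard time at UTC−00:30.
03:00 UTC − 0h30m = 02:30 Wynion Province.

02:30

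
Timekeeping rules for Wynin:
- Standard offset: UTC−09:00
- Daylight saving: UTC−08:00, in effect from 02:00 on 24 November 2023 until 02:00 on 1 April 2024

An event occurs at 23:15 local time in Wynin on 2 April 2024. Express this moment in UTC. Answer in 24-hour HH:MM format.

Daylight saving runs 24 November 2023 – 1 April 2024; 2 April 2024 is outside that window, so Wynin is on standard time at UTC−09:00.
23:15 local + 9h = 08:15 UTC (rolling into the next day, 3 April 2024).

08:15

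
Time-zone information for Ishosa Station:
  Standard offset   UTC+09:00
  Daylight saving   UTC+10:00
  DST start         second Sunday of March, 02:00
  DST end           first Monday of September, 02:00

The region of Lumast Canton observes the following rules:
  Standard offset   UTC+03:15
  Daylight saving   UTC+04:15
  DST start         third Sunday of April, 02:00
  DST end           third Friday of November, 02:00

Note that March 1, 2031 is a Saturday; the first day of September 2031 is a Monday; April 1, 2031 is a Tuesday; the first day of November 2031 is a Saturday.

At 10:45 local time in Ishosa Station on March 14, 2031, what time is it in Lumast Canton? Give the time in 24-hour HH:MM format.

04:00

1 March 2031 is a Saturday, so the first Sunday is March 2 and the second is March 9.
1 September 2031 is a Monday, so the first Monday is September 1.
March 14, 2031 lies within the daylight-saving period (9 March – 1 September), so Ishosa Station is on daylight time, UTC+10:00.
10:45 Ishosa Station − 10h = 00:45 UTC.
1 April 2031 is a Tuesday, so the first Sunday is April 6 and the third is April 20.
1 November 2031 is a Saturday, so the first Friday is November 7 and the third is November 21.
At the standard offset (UTC+03:15), 00:45 UTC + 3h15m = 04:00 Lumast Canton standard time.
Daylight saving runs 20 April – 21 November; the standard-time date in Lumast Canton, March 14, 2031, is outside that window, so Lumast Canton is on standard time at UTC+03:15.
00:45 UTC + 3h15m = 04:00 Lumast Canton.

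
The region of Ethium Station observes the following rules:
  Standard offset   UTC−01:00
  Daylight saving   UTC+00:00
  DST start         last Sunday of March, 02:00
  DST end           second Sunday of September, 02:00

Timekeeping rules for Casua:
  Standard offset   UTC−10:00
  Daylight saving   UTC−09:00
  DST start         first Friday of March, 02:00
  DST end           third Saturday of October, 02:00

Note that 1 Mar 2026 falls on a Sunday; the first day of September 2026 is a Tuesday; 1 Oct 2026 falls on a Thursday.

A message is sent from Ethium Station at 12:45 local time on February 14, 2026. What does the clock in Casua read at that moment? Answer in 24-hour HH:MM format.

1 March 2026 is a Sunday, so Sundays fall on 1, 8, 15, 22, 29; the last is March 29.
1 September 2026 is a Tuesday, so the first Sunday is September 6 and the second is September 13.
Daylight saving runs 29 March – 13 September; February 14, 2026 is outside that window, so Ethium Station is on standard time at UTC−01:00.
12:45 Ethium Station + 1h = 13:45 UTC.
1 March 2026 is a Sunday, so the first Friday is March 6.
1 October 2026 is a Thursday, so the first Saturday is October 3 and the third is October 17.
At the standard offset (UTC−10:00), 13:45 UTC − 10h = 03:45 Casua standard time.
Daylight saving runs 6 March – 17 October; the standard-time date in Casua, February 14, 2026, is outside that window, so Casua is on standard time at UTC−10:00.
13:45 UTC − 10h = 03:45 Casua.

03:45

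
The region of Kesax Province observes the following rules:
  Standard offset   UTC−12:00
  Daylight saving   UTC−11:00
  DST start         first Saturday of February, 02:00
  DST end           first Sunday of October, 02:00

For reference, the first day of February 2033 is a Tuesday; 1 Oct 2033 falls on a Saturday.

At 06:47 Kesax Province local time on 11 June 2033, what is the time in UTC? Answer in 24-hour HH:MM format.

1 February 2033 is a Tuesday, so the first Saturday is February 5.
1 October 2033 is a Saturday, so the first Sunday is October 2.
Daylight saving runs 5 February – 2 October; 11 June 2033 is inside that window, so Kesax Province is at UTC−11:00.
06:47 local + 11h = 17:47 UTC.

17:47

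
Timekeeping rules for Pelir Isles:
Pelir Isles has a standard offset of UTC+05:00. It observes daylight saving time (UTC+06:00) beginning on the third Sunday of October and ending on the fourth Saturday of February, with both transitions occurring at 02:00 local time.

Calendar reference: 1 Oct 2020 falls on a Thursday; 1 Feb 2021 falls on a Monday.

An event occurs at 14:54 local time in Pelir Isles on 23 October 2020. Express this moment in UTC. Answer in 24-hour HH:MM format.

1 October 2020 is a Thursday, so the first Sunday is October 4 and the third is October 18.
1 February 2021 is a Monday, so the first Saturday is February 6 and the fourth is February 27.
23 October 2020 lies within the daylight-saving period (18 October 2020 – 27 February 2021), so Pelir Isles is on daylight time, UTC+06:00.
14:54 local − 6h = 08:54 UTC.

08:54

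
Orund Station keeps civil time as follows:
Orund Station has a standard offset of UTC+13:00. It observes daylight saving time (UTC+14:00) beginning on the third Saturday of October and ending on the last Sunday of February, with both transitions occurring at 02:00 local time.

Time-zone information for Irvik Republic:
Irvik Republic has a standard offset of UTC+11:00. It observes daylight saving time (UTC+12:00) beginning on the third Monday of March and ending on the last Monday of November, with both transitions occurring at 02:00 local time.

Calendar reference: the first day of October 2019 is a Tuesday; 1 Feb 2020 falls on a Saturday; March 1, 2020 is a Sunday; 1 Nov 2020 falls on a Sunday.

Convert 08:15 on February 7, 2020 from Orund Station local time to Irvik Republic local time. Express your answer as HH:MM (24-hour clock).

05:15

1 October 2019 is a Tuesday, so the first Saturday is October 5 and the third is October 19.
1 February 2020 is a Saturday, so Sundays fall on 2, 9, 16, 23; the last is February 23.
February 7, 2020 lies within the daylight-saving period (19 October 2019 – 23 February 2020), so Orund Station is on daylight time, UTC+14:00.
08:15 Orund Station − 14h = 18:15 UTC (rolling into the previous day, 6 February 2020).
1 March 2020 is a Sunday, so the first Monday is March 2 and the third is March 16.
1 November 2020 is a Sunday, so Mondays fall on 2, 9, 16, 23, 30; the last is November 30.
At the standard offset (UTC+11:00), 18:15 UTC + 11h = 05:15 Irvik Republic standard time (rolling into the next day, 7 February 2020).
The standard-time date in Irvik Republic, February 7, 2020, is outside the daylight-saving period (16 March – 30 November), so Irvik Republic is on standard time, UTC+11:00.
18:15 UTC + 11h = 05:15 Irvik Republic (rolling into the next day, 7 February 2020).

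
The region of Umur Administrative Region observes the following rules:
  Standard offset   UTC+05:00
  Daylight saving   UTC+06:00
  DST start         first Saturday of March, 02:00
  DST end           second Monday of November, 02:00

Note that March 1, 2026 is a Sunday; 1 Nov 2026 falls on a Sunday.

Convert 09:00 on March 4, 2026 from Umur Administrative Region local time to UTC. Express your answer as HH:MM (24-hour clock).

1 March 2026 is a Sunday, so the first Saturday is March 7.
1 November 2026 is a Sunday, so the first Monday is November 2 and the second is November 9.
Daylight saving runs 7 March – 9 November; March 4, 2026 is outside that window, so Umur Administrative Region is on standard time at UTC+05:00.
09:00 local − 5h = 04:00 UTC.

04:00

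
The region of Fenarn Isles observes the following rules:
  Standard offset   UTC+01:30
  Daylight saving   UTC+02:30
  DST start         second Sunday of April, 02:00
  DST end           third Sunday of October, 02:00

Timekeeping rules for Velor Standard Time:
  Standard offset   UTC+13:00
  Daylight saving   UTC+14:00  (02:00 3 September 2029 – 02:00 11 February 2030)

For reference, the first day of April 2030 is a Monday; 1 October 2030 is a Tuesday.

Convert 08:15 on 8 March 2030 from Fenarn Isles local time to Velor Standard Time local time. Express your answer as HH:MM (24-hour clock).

19:45

1 April 2030 is a Monday, so the first Sunday is April 7 and the second is April 14.
1 October 2030 is a Tuesday, so the first Sunday is October 6 and the third is October 20.
8 March 2030 does not fall between 14 April and 20 October, so daylight saving is not in effect and Fenarn Isles is at UTC+01:30.
08:15 Fenarn Isles − 1h30m = 06:45 UTC.
At the standard offset (UTC+13:00), 06:45 UTC + 13h = 19:45 Velor Standard Time standard time.
The standard-time date in Velor Standard Time, 8 March 2030, does not fall between 3 September 2029 and 11 February 2030, so daylight saving is not in effect and Velor Standard Time is at UTC+13:00.
06:45 UTC + 13h = 19:45 Velor Standard Time.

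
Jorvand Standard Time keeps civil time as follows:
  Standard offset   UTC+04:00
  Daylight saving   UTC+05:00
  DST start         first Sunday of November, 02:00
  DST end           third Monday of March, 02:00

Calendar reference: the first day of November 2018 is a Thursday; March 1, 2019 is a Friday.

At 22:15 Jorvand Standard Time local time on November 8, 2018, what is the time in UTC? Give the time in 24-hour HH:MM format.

17:15

1 November 2018 is a Thursday, so the first Sunday is November 4.
1 March 2019 is a Friday, so the first Monday is March 4 and the third is March 18.
November 8, 2018 lies within the daylight-saving period (4 November 2018 – 18 March 2019), so Jorvand Standard Time is on daylight time, UTC+05:00.
22:15 local − 5h = 17:15 UTC.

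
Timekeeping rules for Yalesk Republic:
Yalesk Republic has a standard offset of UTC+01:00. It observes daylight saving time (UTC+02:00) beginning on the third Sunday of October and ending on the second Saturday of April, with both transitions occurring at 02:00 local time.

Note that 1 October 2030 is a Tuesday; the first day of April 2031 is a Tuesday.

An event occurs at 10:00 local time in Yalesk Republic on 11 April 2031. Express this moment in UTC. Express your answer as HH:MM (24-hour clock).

08:00

1 October 2030 is a Tuesday, so the first Sunday is October 6 and the third is October 20.
1 April 2031 is a Tuesday, so the first Saturday is April 5 and the second is April 12.
11 April 2031 falls between 20 October 2030 and 12 April 2031, so daylight saving is in effect and Yalesk Republic is at UTC+02:00.
10:00 local − 2h = 08:00 UTC.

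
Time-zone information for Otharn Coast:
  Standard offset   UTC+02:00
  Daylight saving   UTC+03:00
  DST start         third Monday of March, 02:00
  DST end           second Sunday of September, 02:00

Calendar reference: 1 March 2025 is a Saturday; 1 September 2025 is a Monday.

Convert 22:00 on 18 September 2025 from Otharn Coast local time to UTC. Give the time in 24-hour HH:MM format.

20:00

1 March 2025 is a Saturday, so the first Monday is March 3 and the third is March 17.
1 September 2025 is a Monday, so the first Sunday is September 7 and the second is September 14.
Daylight saving runs 17 March – 14 September; 18 September 2025 is outside that window, so Otharn Coast is on standard time at UTC+02:00.
22:00 local − 2h = 20:00 UTC.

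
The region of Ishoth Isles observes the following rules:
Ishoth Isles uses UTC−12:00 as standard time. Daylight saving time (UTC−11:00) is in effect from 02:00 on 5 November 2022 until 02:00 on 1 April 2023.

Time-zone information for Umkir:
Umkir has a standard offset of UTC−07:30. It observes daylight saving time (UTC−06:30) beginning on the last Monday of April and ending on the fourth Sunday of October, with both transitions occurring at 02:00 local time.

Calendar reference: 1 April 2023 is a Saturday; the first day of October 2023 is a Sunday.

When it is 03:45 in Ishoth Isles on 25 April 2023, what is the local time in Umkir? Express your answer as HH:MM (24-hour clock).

25 April 2023 does not fall between 5 November 2022 and 1 April 2023, so daylight saving is not in effect and Ishoth Isles is at UTC−12:00.
03:45 Ishoth Isles + 12h = 15:45 UTC.
1 April 2023 is a Saturday, so Mondays fall on 3, 10, 17, 24; the last is April 24.
1 October 2023 is a Sunday, so the first Sunday is October 1 and the fourth is October 22.
At the standard offset (UTC−07:30), 15:45 UTC − 7h30m = 08:15 Umkir standard time.
The standard-time date in Umkir, 25 April 2023, lies within the daylight-saving period (24 April – 22 October), so Umkir is on daylight time, UTC−06:30.
15:45 UTC − 6h30m = 09:15 Umkir.

09:15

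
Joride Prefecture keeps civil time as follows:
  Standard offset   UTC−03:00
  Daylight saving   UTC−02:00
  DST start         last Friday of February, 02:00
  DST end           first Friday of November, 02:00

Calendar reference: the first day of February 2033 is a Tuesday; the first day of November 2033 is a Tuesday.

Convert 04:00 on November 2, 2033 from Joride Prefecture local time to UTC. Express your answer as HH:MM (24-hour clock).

1 February 2033 is a Tuesday, so Fridays fall on 4, 11, 18, 25; the last is February 25.
1 November 2033 is a Tuesday, so the first Friday is November 4.
November 2, 2033 lies within the daylight-saving period (25 February – 4 November), so Joride Prefecture is on daylight time, UTC−02:00.
04:00 local + 2h = 06:00 UTC.

06:00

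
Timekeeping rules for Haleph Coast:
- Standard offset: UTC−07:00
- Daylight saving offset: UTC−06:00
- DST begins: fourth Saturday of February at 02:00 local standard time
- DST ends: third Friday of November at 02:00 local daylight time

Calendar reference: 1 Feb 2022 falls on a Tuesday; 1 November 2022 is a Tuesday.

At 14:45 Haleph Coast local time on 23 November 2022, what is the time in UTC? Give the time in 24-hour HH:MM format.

1 February 2022 is a Tuesday, so the first Saturday is February 5 and the fourth is February 26.
1 November 2022 is a Tuesday, so the first Friday is November 4 and the third is November 18.
23 November 2022 is outside the daylight-saving period (26 February – 18 November), so Haleph Coast is on standard time, UTC−07:00.
14:45 local + 7h = 21:45 UTC.

21:45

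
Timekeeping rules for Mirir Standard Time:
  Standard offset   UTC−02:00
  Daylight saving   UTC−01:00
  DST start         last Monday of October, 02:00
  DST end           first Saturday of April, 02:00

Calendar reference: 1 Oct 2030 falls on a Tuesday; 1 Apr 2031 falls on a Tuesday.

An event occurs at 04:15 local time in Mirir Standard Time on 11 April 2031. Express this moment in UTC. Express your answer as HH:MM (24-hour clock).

1 October 2030 is a Tuesday, so Mondays fall on 7, 14, 21, 28; the last is October 28.
1 April 2031 is a Tuesday, so the first Saturday is April 5.
Daylight saving runs 28 October 2030 – 5 April 2031; 11 April 2031 is outside that window, so Mirir Standard Time is on standard time at UTC−02:00.
04:15 local + 2h = 06:15 UTC.

06:15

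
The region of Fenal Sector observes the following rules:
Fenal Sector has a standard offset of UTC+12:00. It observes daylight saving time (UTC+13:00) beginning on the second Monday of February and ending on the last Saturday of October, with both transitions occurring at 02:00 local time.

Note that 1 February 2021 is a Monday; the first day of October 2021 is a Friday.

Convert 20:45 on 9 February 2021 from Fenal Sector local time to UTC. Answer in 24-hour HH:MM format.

07:45

1 February 2021 is a Monday, so the first Monday is February 1 and the second is February 8.
1 October 2021 is a Friday, so Saturdays fall on 2, 9, 16, 23, 30; the last is October 30.
Daylight saving runs 8 February – 30 October; 9 February 2021 is inside that window, so Fenal Sector is at UTC+13:00.
20:45 local − 13h = 07:45 UTC.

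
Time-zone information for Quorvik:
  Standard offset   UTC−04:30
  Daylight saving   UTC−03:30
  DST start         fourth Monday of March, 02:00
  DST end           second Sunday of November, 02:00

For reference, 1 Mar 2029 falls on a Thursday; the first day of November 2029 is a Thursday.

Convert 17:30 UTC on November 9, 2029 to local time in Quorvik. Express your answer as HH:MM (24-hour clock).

1 March 2029 is a Thursday, so the first Monday is March 5 and the fourth is March 26.
1 November 2029 is a Thursday, so the first Sunday is November 4 and the second is November 11.
At the standard offset (UTC−04:30), 17:30 UTC − 4h30m = 13:00 Quorvik standard time.
The standard-time date in Quorvik, November 9, 2029, lies within the daylight-saving period (26 March – 11 November), so Quorvik is on daylight time, UTC−03:30.
17:30 UTC − 3h30m = 14:00 local.

14:00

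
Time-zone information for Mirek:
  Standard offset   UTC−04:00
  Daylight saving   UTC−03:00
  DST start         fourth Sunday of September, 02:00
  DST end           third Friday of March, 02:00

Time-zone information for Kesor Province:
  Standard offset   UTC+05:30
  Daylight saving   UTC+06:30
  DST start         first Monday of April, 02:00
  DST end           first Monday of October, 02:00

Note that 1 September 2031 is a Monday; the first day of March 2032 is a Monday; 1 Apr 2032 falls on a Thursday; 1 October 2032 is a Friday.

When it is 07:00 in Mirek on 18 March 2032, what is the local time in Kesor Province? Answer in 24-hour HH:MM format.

15:30

1 September 2031 is a Monday, so the first Sunday is September 7 and the fourth is September 28.
1 March 2032 is a Monday, so the first Friday is March 5 and the third is March 19.
18 March 2032 lies within the daylight-saving period (28 September 2031 – 19 March 2032), so Mirek is on daylight time, UTC−03:00.
07:00 Mirek + 3h = 10:00 UTC.
1 April 2032 is a Thursday, so the first Monday is April 5.
1 October 2032 is a Friday, so the first Monday is October 4.
At the standard offset (UTC+05:30), 10:00 UTC + 5h30m = 15:30 Kesor Province standard time.
The standard-time date in Kesor Province, 18 March 2032, is outside the daylight-saving period (5 April – 4 October), so Kesor Province is on standard time, UTC+05:30.
10:00 UTC + 5h30m = 15:30 Kesor Province.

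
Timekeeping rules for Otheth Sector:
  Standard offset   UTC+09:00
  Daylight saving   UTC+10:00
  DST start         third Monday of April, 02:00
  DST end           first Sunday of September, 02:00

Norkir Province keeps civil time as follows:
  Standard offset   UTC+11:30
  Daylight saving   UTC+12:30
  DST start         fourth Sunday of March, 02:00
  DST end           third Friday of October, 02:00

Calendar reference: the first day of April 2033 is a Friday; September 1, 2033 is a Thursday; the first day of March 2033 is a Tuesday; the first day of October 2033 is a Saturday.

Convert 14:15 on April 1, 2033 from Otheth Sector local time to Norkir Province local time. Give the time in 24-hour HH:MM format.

17:45

1 April 2033 is a Friday, so the first Monday is April 4 and the third is April 18.
1 September 2033 is a Thursday, so the first Sunday is September 4.
April 1, 2033 is outside the daylight-saving period (18 April – 4 September), so Otheth Sector is on standard time, UTC+09:00.
14:15 Otheth Sector − 9h = 05:15 UTC.
1 March 2033 is a Tuesday, so the first Sunday is March 6 and the fourth is March 27.
1 October 2033 is a Saturday, so the first Friday is October 7 and the third is October 21.
At the standard offset (UTC+11:30), 05:15 UTC + 11h30m = 16:45 Norkir Province standard time.
Daylight saving runs 27 March – 21 October; the standard-time date in Norkir Province, April 1, 2033, is inside that window, so Norkir Province is at UTC+12:30.
05:15 UTC + 12h30m = 17:45 Norkir Province.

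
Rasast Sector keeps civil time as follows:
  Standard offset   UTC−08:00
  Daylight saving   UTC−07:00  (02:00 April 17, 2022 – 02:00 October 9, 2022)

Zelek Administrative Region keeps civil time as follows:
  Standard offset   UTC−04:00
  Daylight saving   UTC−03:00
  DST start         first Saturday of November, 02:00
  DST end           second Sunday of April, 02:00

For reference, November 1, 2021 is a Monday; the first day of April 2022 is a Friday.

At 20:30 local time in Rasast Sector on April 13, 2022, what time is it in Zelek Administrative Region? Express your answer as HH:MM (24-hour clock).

00:30

April 13, 2022 does not fall between 17 April and 9 October, so daylight saving is not in effect and Rasast Sector is at UTC−08:00.
20:30 Rasast Sector + 8h = 04:30 UTC (rolling into the next day, 14 April 2022).
1 November 2021 is a Monday, so the first Saturday is November 6.
1 April 2022 is a Friday, so the first Sunday is April 3 and the second is April 10.
At the standard offset (UTC−04:00), 04:30 UTC − 4h = 00:30 Zelek Administrative Region standard time.
The standard-time date in Zelek Administrative Region, April 14, 2022, does not fall between 6 November 2021 and 10 April 2022, so daylight saving is not in effect and Zelek Administrative Region is at UTC−04:00.
04:30 UTC − 4h = 00:30 Zelek Administrative Region.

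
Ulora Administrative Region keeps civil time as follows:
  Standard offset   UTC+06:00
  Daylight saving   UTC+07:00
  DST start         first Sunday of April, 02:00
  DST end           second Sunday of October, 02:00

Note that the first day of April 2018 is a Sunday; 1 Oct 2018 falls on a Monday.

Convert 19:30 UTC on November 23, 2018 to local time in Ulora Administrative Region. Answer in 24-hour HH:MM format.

01:30

1 April 2018 is a Sunday, so the first Sunday is April 1.
1 October 2018 is a Monday, so the first Sunday is October 7 and the second is October 14.
At the standard offset (UTC+06:00), 19:30 UTC + 6h = 01:30 Ulora Administrative Region standard time (rolling into the next day, 24 November 2018).
The standard-time date in Ulora Administrative Region, November 24, 2018, does not fall between 1 April and 14 October, so daylight saving is not in effect and Ulora Administrative Region is at UTC+06:00.
19:30 UTC + 6h = 01:30 local (rolling into the next day, 24 November 2018).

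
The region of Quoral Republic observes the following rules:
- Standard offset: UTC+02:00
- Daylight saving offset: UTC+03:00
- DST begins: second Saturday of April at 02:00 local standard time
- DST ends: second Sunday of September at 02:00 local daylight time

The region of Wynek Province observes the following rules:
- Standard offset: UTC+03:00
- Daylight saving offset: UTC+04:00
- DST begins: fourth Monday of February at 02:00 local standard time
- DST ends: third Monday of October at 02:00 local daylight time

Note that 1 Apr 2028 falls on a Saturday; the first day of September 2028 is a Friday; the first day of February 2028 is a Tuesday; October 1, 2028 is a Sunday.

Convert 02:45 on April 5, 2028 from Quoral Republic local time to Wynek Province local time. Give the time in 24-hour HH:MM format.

1 April 2028 is a Saturday, so the first Saturday is April 1 and the second is April 8.
1 September 2028 is a Friday, so the first Sunday is September 3 and the second is September 10.
Daylight saving runs 8 April – 10 September; April 5, 2028 is outside that window, so Quoral Republic is on standard time at UTC+02:00.
02:45 Quoral Republic − 2h = 00:45 UTC.
1 February 2028 is a Tuesday, so the first Monday is February 7 and the fourth is February 28.
1 October 2028 is a Sunday, so the first Monday is October 2 and the third is October 16.
At the standard offset (UTC+03:00), 00:45 UTC + 3h = 03:45 Wynek Province standard time.
The standard-time date in Wynek Province, April 5, 2028, falls between 28 February and 16 October, so daylight saving is in effect and Wynek Province is at UTC+04:00.
00:45 UTC + 4h = 04:45 Wynek Province.

04:45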